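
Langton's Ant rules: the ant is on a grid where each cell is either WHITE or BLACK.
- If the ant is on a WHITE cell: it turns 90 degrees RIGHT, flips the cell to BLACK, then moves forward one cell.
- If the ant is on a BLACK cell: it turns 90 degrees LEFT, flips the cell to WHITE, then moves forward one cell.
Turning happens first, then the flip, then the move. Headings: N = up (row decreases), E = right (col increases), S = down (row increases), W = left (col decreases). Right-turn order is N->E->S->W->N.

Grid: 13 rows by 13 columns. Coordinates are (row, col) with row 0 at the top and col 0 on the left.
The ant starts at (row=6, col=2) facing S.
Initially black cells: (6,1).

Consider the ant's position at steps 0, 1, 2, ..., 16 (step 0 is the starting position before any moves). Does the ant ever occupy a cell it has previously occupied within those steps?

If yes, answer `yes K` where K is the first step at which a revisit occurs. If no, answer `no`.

Step 1: on WHITE (6,2): turn R to W, flip to black, move to (6,1). |black|=2 — new cell
Step 2: on BLACK (6,1): turn L to S, flip to white, move to (7,1). |black|=1 — new cell
Step 3: on WHITE (7,1): turn R to W, flip to black, move to (7,0). |black|=2 — new cell
Step 4: on WHITE (7,0): turn R to N, flip to black, move to (6,0). |black|=3 — new cell
Step 5: on WHITE (6,0): turn R to E, flip to black, move to (6,1). |black|=4 — REVISIT

Answer: yes 5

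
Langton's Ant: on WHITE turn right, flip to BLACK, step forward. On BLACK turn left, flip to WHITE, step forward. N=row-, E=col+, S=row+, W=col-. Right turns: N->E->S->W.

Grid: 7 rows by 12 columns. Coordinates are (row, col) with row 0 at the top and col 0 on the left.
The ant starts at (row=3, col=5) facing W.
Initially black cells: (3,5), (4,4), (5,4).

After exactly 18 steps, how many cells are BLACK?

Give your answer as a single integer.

Step 1: on BLACK (3,5): turn L to S, flip to white, move to (4,5). |black|=2
Step 2: on WHITE (4,5): turn R to W, flip to black, move to (4,4). |black|=3
Step 3: on BLACK (4,4): turn L to S, flip to white, move to (5,4). |black|=2
Step 4: on BLACK (5,4): turn L to E, flip to white, move to (5,5). |black|=1
Step 5: on WHITE (5,5): turn R to S, flip to black, move to (6,5). |black|=2
Step 6: on WHITE (6,5): turn R to W, flip to black, move to (6,4). |black|=3
Step 7: on WHITE (6,4): turn R to N, flip to black, move to (5,4). |black|=4
Step 8: on WHITE (5,4): turn R to E, flip to black, move to (5,5). |black|=5
Step 9: on BLACK (5,5): turn L to N, flip to white, move to (4,5). |black|=4
Step 10: on BLACK (4,5): turn L to W, flip to white, move to (4,4). |black|=3
Step 11: on WHITE (4,4): turn R to N, flip to black, move to (3,4). |black|=4
Step 12: on WHITE (3,4): turn R to E, flip to black, move to (3,5). |black|=5
Step 13: on WHITE (3,5): turn R to S, flip to black, move to (4,5). |black|=6
Step 14: on WHITE (4,5): turn R to W, flip to black, move to (4,4). |black|=7
Step 15: on BLACK (4,4): turn L to S, flip to white, move to (5,4). |black|=6
Step 16: on BLACK (5,4): turn L to E, flip to white, move to (5,5). |black|=5
Step 17: on WHITE (5,5): turn R to S, flip to black, move to (6,5). |black|=6
Step 18: on BLACK (6,5): turn L to E, flip to white, move to (6,6). |black|=5

Answer: 5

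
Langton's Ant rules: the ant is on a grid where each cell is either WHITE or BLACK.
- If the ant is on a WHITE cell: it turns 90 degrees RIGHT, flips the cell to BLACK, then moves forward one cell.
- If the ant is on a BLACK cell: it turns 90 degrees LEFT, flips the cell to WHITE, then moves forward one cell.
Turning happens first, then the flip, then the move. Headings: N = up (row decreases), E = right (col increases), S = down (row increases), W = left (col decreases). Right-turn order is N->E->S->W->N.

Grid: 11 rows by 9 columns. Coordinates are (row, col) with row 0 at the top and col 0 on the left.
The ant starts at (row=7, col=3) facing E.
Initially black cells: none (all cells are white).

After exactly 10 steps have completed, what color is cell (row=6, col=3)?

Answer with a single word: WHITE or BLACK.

Answer: WHITE

Derivation:
Step 1: on WHITE (7,3): turn R to S, flip to black, move to (8,3). |black|=1
Step 2: on WHITE (8,3): turn R to W, flip to black, move to (8,2). |black|=2
Step 3: on WHITE (8,2): turn R to N, flip to black, move to (7,2). |black|=3
Step 4: on WHITE (7,2): turn R to E, flip to black, move to (7,3). |black|=4
Step 5: on BLACK (7,3): turn L to N, flip to white, move to (6,3). |black|=3
Step 6: on WHITE (6,3): turn R to E, flip to black, move to (6,4). |black|=4
Step 7: on WHITE (6,4): turn R to S, flip to black, move to (7,4). |black|=5
Step 8: on WHITE (7,4): turn R to W, flip to black, move to (7,3). |black|=6
Step 9: on WHITE (7,3): turn R to N, flip to black, move to (6,3). |black|=7
Step 10: on BLACK (6,3): turn L to W, flip to white, move to (6,2). |black|=6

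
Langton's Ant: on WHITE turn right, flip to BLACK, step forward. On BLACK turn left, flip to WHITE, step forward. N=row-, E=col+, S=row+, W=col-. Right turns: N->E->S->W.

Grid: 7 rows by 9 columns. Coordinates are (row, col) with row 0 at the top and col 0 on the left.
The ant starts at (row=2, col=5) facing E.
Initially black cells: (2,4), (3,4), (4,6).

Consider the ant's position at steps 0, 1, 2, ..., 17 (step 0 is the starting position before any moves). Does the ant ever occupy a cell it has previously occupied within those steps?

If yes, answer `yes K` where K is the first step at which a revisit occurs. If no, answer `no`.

Answer: yes 6

Derivation:
Step 1: on WHITE (2,5): turn R to S, flip to black, move to (3,5). |black|=4 — new cell
Step 2: on WHITE (3,5): turn R to W, flip to black, move to (3,4). |black|=5 — new cell
Step 3: on BLACK (3,4): turn L to S, flip to white, move to (4,4). |black|=4 — new cell
Step 4: on WHITE (4,4): turn R to W, flip to black, move to (4,3). |black|=5 — new cell
Step 5: on WHITE (4,3): turn R to N, flip to black, move to (3,3). |black|=6 — new cell
Step 6: on WHITE (3,3): turn R to E, flip to black, move to (3,4). |black|=7 — REVISIT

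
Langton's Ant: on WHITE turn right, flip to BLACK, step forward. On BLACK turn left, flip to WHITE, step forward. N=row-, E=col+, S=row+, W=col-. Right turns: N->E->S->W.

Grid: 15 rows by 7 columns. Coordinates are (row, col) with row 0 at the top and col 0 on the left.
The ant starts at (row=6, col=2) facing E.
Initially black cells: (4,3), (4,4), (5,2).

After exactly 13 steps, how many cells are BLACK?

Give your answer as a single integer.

Step 1: on WHITE (6,2): turn R to S, flip to black, move to (7,2). |black|=4
Step 2: on WHITE (7,2): turn R to W, flip to black, move to (7,1). |black|=5
Step 3: on WHITE (7,1): turn R to N, flip to black, move to (6,1). |black|=6
Step 4: on WHITE (6,1): turn R to E, flip to black, move to (6,2). |black|=7
Step 5: on BLACK (6,2): turn L to N, flip to white, move to (5,2). |black|=6
Step 6: on BLACK (5,2): turn L to W, flip to white, move to (5,1). |black|=5
Step 7: on WHITE (5,1): turn R to N, flip to black, move to (4,1). |black|=6
Step 8: on WHITE (4,1): turn R to E, flip to black, move to (4,2). |black|=7
Step 9: on WHITE (4,2): turn R to S, flip to black, move to (5,2). |black|=8
Step 10: on WHITE (5,2): turn R to W, flip to black, move to (5,1). |black|=9
Step 11: on BLACK (5,1): turn L to S, flip to white, move to (6,1). |black|=8
Step 12: on BLACK (6,1): turn L to E, flip to white, move to (6,2). |black|=7
Step 13: on WHITE (6,2): turn R to S, flip to black, move to (7,2). |black|=8

Answer: 8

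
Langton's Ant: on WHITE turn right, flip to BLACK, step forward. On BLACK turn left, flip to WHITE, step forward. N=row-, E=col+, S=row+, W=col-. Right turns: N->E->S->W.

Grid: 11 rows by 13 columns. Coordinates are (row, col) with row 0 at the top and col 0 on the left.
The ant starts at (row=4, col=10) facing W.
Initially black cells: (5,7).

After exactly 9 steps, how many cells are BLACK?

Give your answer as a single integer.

Step 1: on WHITE (4,10): turn R to N, flip to black, move to (3,10). |black|=2
Step 2: on WHITE (3,10): turn R to E, flip to black, move to (3,11). |black|=3
Step 3: on WHITE (3,11): turn R to S, flip to black, move to (4,11). |black|=4
Step 4: on WHITE (4,11): turn R to W, flip to black, move to (4,10). |black|=5
Step 5: on BLACK (4,10): turn L to S, flip to white, move to (5,10). |black|=4
Step 6: on WHITE (5,10): turn R to W, flip to black, move to (5,9). |black|=5
Step 7: on WHITE (5,9): turn R to N, flip to black, move to (4,9). |black|=6
Step 8: on WHITE (4,9): turn R to E, flip to black, move to (4,10). |black|=7
Step 9: on WHITE (4,10): turn R to S, flip to black, move to (5,10). |black|=8

Answer: 8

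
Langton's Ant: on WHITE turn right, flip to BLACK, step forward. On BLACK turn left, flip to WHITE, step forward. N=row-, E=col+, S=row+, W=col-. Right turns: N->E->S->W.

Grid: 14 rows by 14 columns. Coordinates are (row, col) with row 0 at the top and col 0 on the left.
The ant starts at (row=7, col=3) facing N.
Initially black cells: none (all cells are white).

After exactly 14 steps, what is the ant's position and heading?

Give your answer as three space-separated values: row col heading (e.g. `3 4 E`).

Answer: 8 2 S

Derivation:
Step 1: on WHITE (7,3): turn R to E, flip to black, move to (7,4). |black|=1
Step 2: on WHITE (7,4): turn R to S, flip to black, move to (8,4). |black|=2
Step 3: on WHITE (8,4): turn R to W, flip to black, move to (8,3). |black|=3
Step 4: on WHITE (8,3): turn R to N, flip to black, move to (7,3). |black|=4
Step 5: on BLACK (7,3): turn L to W, flip to white, move to (7,2). |black|=3
Step 6: on WHITE (7,2): turn R to N, flip to black, move to (6,2). |black|=4
Step 7: on WHITE (6,2): turn R to E, flip to black, move to (6,3). |black|=5
Step 8: on WHITE (6,3): turn R to S, flip to black, move to (7,3). |black|=6
Step 9: on WHITE (7,3): turn R to W, flip to black, move to (7,2). |black|=7
Step 10: on BLACK (7,2): turn L to S, flip to white, move to (8,2). |black|=6
Step 11: on WHITE (8,2): turn R to W, flip to black, move to (8,1). |black|=7
Step 12: on WHITE (8,1): turn R to N, flip to black, move to (7,1). |black|=8
Step 13: on WHITE (7,1): turn R to E, flip to black, move to (7,2). |black|=9
Step 14: on WHITE (7,2): turn R to S, flip to black, move to (8,2). |black|=10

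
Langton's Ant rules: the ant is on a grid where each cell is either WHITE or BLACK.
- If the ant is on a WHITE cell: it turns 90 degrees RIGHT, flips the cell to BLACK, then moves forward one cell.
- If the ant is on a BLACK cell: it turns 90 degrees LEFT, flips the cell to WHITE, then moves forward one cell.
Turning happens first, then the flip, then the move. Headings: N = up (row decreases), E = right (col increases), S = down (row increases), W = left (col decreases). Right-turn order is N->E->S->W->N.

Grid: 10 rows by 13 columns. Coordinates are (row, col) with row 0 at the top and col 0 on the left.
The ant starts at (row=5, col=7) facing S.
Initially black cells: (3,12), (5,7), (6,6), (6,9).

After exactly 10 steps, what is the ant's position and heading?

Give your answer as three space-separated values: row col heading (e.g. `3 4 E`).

Answer: 4 8 N

Derivation:
Step 1: on BLACK (5,7): turn L to E, flip to white, move to (5,8). |black|=3
Step 2: on WHITE (5,8): turn R to S, flip to black, move to (6,8). |black|=4
Step 3: on WHITE (6,8): turn R to W, flip to black, move to (6,7). |black|=5
Step 4: on WHITE (6,7): turn R to N, flip to black, move to (5,7). |black|=6
Step 5: on WHITE (5,7): turn R to E, flip to black, move to (5,8). |black|=7
Step 6: on BLACK (5,8): turn L to N, flip to white, move to (4,8). |black|=6
Step 7: on WHITE (4,8): turn R to E, flip to black, move to (4,9). |black|=7
Step 8: on WHITE (4,9): turn R to S, flip to black, move to (5,9). |black|=8
Step 9: on WHITE (5,9): turn R to W, flip to black, move to (5,8). |black|=9
Step 10: on WHITE (5,8): turn R to N, flip to black, move to (4,8). |black|=10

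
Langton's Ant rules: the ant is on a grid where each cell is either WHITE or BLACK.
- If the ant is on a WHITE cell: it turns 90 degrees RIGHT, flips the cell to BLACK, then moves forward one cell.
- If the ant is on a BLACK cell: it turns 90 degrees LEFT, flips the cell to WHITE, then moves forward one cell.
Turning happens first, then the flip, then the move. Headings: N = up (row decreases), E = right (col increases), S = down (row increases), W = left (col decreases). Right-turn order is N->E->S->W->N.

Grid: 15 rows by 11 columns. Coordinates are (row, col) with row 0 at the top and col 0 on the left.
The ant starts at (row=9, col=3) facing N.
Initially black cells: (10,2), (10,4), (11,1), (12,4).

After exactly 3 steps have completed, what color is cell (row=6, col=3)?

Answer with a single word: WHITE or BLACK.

Answer: WHITE

Derivation:
Step 1: on WHITE (9,3): turn R to E, flip to black, move to (9,4). |black|=5
Step 2: on WHITE (9,4): turn R to S, flip to black, move to (10,4). |black|=6
Step 3: on BLACK (10,4): turn L to E, flip to white, move to (10,5). |black|=5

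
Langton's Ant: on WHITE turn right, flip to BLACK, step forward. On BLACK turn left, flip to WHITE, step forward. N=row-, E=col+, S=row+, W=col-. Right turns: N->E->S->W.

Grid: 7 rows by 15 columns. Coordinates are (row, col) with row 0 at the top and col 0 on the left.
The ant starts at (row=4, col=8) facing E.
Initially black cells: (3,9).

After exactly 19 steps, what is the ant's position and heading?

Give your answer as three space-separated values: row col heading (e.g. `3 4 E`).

Step 1: on WHITE (4,8): turn R to S, flip to black, move to (5,8). |black|=2
Step 2: on WHITE (5,8): turn R to W, flip to black, move to (5,7). |black|=3
Step 3: on WHITE (5,7): turn R to N, flip to black, move to (4,7). |black|=4
Step 4: on WHITE (4,7): turn R to E, flip to black, move to (4,8). |black|=5
Step 5: on BLACK (4,8): turn L to N, flip to white, move to (3,8). |black|=4
Step 6: on WHITE (3,8): turn R to E, flip to black, move to (3,9). |black|=5
Step 7: on BLACK (3,9): turn L to N, flip to white, move to (2,9). |black|=4
Step 8: on WHITE (2,9): turn R to E, flip to black, move to (2,10). |black|=5
Step 9: on WHITE (2,10): turn R to S, flip to black, move to (3,10). |black|=6
Step 10: on WHITE (3,10): turn R to W, flip to black, move to (3,9). |black|=7
Step 11: on WHITE (3,9): turn R to N, flip to black, move to (2,9). |black|=8
Step 12: on BLACK (2,9): turn L to W, flip to white, move to (2,8). |black|=7
Step 13: on WHITE (2,8): turn R to N, flip to black, move to (1,8). |black|=8
Step 14: on WHITE (1,8): turn R to E, flip to black, move to (1,9). |black|=9
Step 15: on WHITE (1,9): turn R to S, flip to black, move to (2,9). |black|=10
Step 16: on WHITE (2,9): turn R to W, flip to black, move to (2,8). |black|=11
Step 17: on BLACK (2,8): turn L to S, flip to white, move to (3,8). |black|=10
Step 18: on BLACK (3,8): turn L to E, flip to white, move to (3,9). |black|=9
Step 19: on BLACK (3,9): turn L to N, flip to white, move to (2,9). |black|=8

Answer: 2 9 N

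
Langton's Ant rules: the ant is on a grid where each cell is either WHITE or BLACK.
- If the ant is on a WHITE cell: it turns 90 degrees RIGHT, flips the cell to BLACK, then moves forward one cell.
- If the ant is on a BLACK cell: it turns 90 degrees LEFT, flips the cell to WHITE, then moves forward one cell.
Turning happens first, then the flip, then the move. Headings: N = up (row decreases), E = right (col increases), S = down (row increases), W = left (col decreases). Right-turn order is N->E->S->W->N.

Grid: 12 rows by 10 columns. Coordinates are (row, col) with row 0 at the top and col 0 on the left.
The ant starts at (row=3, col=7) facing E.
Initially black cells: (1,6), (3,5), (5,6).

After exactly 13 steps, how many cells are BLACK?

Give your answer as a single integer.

Answer: 10

Derivation:
Step 1: on WHITE (3,7): turn R to S, flip to black, move to (4,7). |black|=4
Step 2: on WHITE (4,7): turn R to W, flip to black, move to (4,6). |black|=5
Step 3: on WHITE (4,6): turn R to N, flip to black, move to (3,6). |black|=6
Step 4: on WHITE (3,6): turn R to E, flip to black, move to (3,7). |black|=7
Step 5: on BLACK (3,7): turn L to N, flip to white, move to (2,7). |black|=6
Step 6: on WHITE (2,7): turn R to E, flip to black, move to (2,8). |black|=7
Step 7: on WHITE (2,8): turn R to S, flip to black, move to (3,8). |black|=8
Step 8: on WHITE (3,8): turn R to W, flip to black, move to (3,7). |black|=9
Step 9: on WHITE (3,7): turn R to N, flip to black, move to (2,7). |black|=10
Step 10: on BLACK (2,7): turn L to W, flip to white, move to (2,6). |black|=9
Step 11: on WHITE (2,6): turn R to N, flip to black, move to (1,6). |black|=10
Step 12: on BLACK (1,6): turn L to W, flip to white, move to (1,5). |black|=9
Step 13: on WHITE (1,5): turn R to N, flip to black, move to (0,5). |black|=10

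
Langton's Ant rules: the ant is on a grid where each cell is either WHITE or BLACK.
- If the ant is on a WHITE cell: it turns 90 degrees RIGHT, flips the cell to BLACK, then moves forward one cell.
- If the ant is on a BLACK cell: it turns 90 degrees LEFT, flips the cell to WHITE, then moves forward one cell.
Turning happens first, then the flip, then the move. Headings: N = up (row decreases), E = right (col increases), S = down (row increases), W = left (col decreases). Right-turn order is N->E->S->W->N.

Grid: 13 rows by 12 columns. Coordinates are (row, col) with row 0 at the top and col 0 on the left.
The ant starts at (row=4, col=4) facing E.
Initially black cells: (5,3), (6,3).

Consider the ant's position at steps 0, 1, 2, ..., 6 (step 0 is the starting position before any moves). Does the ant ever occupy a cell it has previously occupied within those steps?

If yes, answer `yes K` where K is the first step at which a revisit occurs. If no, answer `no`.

Answer: no

Derivation:
Step 1: on WHITE (4,4): turn R to S, flip to black, move to (5,4). |black|=3 — new cell
Step 2: on WHITE (5,4): turn R to W, flip to black, move to (5,3). |black|=4 — new cell
Step 3: on BLACK (5,3): turn L to S, flip to white, move to (6,3). |black|=3 — new cell
Step 4: on BLACK (6,3): turn L to E, flip to white, move to (6,4). |black|=2 — new cell
Step 5: on WHITE (6,4): turn R to S, flip to black, move to (7,4). |black|=3 — new cell
Step 6: on WHITE (7,4): turn R to W, flip to black, move to (7,3). |black|=4 — new cell
No revisit within 6 steps.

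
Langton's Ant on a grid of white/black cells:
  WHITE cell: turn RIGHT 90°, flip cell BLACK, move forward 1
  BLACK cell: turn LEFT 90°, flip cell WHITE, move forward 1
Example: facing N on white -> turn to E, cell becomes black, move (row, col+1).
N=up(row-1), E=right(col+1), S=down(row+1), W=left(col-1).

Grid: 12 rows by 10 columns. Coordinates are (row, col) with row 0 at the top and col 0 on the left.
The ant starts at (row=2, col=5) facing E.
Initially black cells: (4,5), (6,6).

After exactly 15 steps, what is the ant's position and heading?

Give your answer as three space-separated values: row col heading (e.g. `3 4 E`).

Step 1: on WHITE (2,5): turn R to S, flip to black, move to (3,5). |black|=3
Step 2: on WHITE (3,5): turn R to W, flip to black, move to (3,4). |black|=4
Step 3: on WHITE (3,4): turn R to N, flip to black, move to (2,4). |black|=5
Step 4: on WHITE (2,4): turn R to E, flip to black, move to (2,5). |black|=6
Step 5: on BLACK (2,5): turn L to N, flip to white, move to (1,5). |black|=5
Step 6: on WHITE (1,5): turn R to E, flip to black, move to (1,6). |black|=6
Step 7: on WHITE (1,6): turn R to S, flip to black, move to (2,6). |black|=7
Step 8: on WHITE (2,6): turn R to W, flip to black, move to (2,5). |black|=8
Step 9: on WHITE (2,5): turn R to N, flip to black, move to (1,5). |black|=9
Step 10: on BLACK (1,5): turn L to W, flip to white, move to (1,4). |black|=8
Step 11: on WHITE (1,4): turn R to N, flip to black, move to (0,4). |black|=9
Step 12: on WHITE (0,4): turn R to E, flip to black, move to (0,5). |black|=10
Step 13: on WHITE (0,5): turn R to S, flip to black, move to (1,5). |black|=11
Step 14: on WHITE (1,5): turn R to W, flip to black, move to (1,4). |black|=12
Step 15: on BLACK (1,4): turn L to S, flip to white, move to (2,4). |black|=11

Answer: 2 4 S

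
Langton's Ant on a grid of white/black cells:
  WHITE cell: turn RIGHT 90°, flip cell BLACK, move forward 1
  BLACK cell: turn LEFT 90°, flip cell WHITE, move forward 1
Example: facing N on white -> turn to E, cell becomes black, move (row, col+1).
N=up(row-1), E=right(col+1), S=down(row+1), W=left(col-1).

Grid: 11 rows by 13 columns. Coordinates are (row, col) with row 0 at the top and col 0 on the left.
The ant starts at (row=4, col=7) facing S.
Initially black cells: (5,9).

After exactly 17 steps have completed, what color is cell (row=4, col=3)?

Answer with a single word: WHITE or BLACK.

Step 1: on WHITE (4,7): turn R to W, flip to black, move to (4,6). |black|=2
Step 2: on WHITE (4,6): turn R to N, flip to black, move to (3,6). |black|=3
Step 3: on WHITE (3,6): turn R to E, flip to black, move to (3,7). |black|=4
Step 4: on WHITE (3,7): turn R to S, flip to black, move to (4,7). |black|=5
Step 5: on BLACK (4,7): turn L to E, flip to white, move to (4,8). |black|=4
Step 6: on WHITE (4,8): turn R to S, flip to black, move to (5,8). |black|=5
Step 7: on WHITE (5,8): turn R to W, flip to black, move to (5,7). |black|=6
Step 8: on WHITE (5,7): turn R to N, flip to black, move to (4,7). |black|=7
Step 9: on WHITE (4,7): turn R to E, flip to black, move to (4,8). |black|=8
Step 10: on BLACK (4,8): turn L to N, flip to white, move to (3,8). |black|=7
Step 11: on WHITE (3,8): turn R to E, flip to black, move to (3,9). |black|=8
Step 12: on WHITE (3,9): turn R to S, flip to black, move to (4,9). |black|=9
Step 13: on WHITE (4,9): turn R to W, flip to black, move to (4,8). |black|=10
Step 14: on WHITE (4,8): turn R to N, flip to black, move to (3,8). |black|=11
Step 15: on BLACK (3,8): turn L to W, flip to white, move to (3,7). |black|=10
Step 16: on BLACK (3,7): turn L to S, flip to white, move to (4,7). |black|=9
Step 17: on BLACK (4,7): turn L to E, flip to white, move to (4,8). |black|=8

Answer: WHITE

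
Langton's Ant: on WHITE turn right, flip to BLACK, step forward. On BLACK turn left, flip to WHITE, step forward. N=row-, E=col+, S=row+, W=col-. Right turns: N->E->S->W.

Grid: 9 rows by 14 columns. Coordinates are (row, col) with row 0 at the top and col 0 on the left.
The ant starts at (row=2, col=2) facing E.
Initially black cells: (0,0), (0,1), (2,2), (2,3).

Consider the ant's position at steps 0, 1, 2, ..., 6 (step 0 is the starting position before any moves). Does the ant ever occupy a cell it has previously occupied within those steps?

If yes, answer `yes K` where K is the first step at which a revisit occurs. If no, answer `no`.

Answer: no

Derivation:
Step 1: on BLACK (2,2): turn L to N, flip to white, move to (1,2). |black|=3 — new cell
Step 2: on WHITE (1,2): turn R to E, flip to black, move to (1,3). |black|=4 — new cell
Step 3: on WHITE (1,3): turn R to S, flip to black, move to (2,3). |black|=5 — new cell
Step 4: on BLACK (2,3): turn L to E, flip to white, move to (2,4). |black|=4 — new cell
Step 5: on WHITE (2,4): turn R to S, flip to black, move to (3,4). |black|=5 — new cell
Step 6: on WHITE (3,4): turn R to W, flip to black, move to (3,3). |black|=6 — new cell
No revisit within 6 steps.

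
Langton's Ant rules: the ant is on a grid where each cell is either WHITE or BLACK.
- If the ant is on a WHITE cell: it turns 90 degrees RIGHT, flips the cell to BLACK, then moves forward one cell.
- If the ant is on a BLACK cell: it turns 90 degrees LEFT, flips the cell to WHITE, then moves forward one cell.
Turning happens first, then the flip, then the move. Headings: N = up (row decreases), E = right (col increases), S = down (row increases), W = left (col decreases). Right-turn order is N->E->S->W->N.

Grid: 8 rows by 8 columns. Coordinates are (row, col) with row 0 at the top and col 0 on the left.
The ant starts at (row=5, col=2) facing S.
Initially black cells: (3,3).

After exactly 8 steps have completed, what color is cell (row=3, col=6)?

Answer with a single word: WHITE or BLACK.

Step 1: on WHITE (5,2): turn R to W, flip to black, move to (5,1). |black|=2
Step 2: on WHITE (5,1): turn R to N, flip to black, move to (4,1). |black|=3
Step 3: on WHITE (4,1): turn R to E, flip to black, move to (4,2). |black|=4
Step 4: on WHITE (4,2): turn R to S, flip to black, move to (5,2). |black|=5
Step 5: on BLACK (5,2): turn L to E, flip to white, move to (5,3). |black|=4
Step 6: on WHITE (5,3): turn R to S, flip to black, move to (6,3). |black|=5
Step 7: on WHITE (6,3): turn R to W, flip to black, move to (6,2). |black|=6
Step 8: on WHITE (6,2): turn R to N, flip to black, move to (5,2). |black|=7

Answer: WHITE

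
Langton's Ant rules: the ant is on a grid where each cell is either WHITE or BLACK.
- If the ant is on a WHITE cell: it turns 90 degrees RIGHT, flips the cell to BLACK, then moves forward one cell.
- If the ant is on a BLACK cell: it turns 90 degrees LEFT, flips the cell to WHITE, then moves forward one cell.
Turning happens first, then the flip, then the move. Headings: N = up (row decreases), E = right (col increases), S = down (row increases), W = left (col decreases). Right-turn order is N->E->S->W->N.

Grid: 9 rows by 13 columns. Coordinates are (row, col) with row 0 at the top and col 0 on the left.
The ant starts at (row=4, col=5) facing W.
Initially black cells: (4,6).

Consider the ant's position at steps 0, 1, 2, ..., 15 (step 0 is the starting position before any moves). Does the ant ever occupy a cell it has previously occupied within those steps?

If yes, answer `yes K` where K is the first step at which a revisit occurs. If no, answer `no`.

Answer: yes 7

Derivation:
Step 1: on WHITE (4,5): turn R to N, flip to black, move to (3,5). |black|=2 — new cell
Step 2: on WHITE (3,5): turn R to E, flip to black, move to (3,6). |black|=3 — new cell
Step 3: on WHITE (3,6): turn R to S, flip to black, move to (4,6). |black|=4 — new cell
Step 4: on BLACK (4,6): turn L to E, flip to white, move to (4,7). |black|=3 — new cell
Step 5: on WHITE (4,7): turn R to S, flip to black, move to (5,7). |black|=4 — new cell
Step 6: on WHITE (5,7): turn R to W, flip to black, move to (5,6). |black|=5 — new cell
Step 7: on WHITE (5,6): turn R to N, flip to black, move to (4,6). |black|=6 — REVISIT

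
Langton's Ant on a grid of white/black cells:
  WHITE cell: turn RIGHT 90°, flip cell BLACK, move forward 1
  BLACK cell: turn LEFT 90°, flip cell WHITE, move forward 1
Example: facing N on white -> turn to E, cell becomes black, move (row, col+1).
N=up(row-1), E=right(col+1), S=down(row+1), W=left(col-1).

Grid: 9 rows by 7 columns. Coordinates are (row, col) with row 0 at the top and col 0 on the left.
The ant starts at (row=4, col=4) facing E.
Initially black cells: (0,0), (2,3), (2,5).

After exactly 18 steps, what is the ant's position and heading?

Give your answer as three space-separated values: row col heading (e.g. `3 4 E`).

Step 1: on WHITE (4,4): turn R to S, flip to black, move to (5,4). |black|=4
Step 2: on WHITE (5,4): turn R to W, flip to black, move to (5,3). |black|=5
Step 3: on WHITE (5,3): turn R to N, flip to black, move to (4,3). |black|=6
Step 4: on WHITE (4,3): turn R to E, flip to black, move to (4,4). |black|=7
Step 5: on BLACK (4,4): turn L to N, flip to white, move to (3,4). |black|=6
Step 6: on WHITE (3,4): turn R to E, flip to black, move to (3,5). |black|=7
Step 7: on WHITE (3,5): turn R to S, flip to black, move to (4,5). |black|=8
Step 8: on WHITE (4,5): turn R to W, flip to black, move to (4,4). |black|=9
Step 9: on WHITE (4,4): turn R to N, flip to black, move to (3,4). |black|=10
Step 10: on BLACK (3,4): turn L to W, flip to white, move to (3,3). |black|=9
Step 11: on WHITE (3,3): turn R to N, flip to black, move to (2,3). |black|=10
Step 12: on BLACK (2,3): turn L to W, flip to white, move to (2,2). |black|=9
Step 13: on WHITE (2,2): turn R to N, flip to black, move to (1,2). |black|=10
Step 14: on WHITE (1,2): turn R to E, flip to black, move to (1,3). |black|=11
Step 15: on WHITE (1,3): turn R to S, flip to black, move to (2,3). |black|=12
Step 16: on WHITE (2,3): turn R to W, flip to black, move to (2,2). |black|=13
Step 17: on BLACK (2,2): turn L to S, flip to white, move to (3,2). |black|=12
Step 18: on WHITE (3,2): turn R to W, flip to black, move to (3,1). |black|=13

Answer: 3 1 W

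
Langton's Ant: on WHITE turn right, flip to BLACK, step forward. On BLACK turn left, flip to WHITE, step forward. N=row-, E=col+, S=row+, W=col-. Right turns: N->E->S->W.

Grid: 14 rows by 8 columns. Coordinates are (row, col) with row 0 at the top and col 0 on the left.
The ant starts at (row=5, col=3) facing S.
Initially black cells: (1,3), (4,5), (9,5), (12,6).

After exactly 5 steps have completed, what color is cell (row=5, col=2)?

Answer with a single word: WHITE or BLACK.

Answer: BLACK

Derivation:
Step 1: on WHITE (5,3): turn R to W, flip to black, move to (5,2). |black|=5
Step 2: on WHITE (5,2): turn R to N, flip to black, move to (4,2). |black|=6
Step 3: on WHITE (4,2): turn R to E, flip to black, move to (4,3). |black|=7
Step 4: on WHITE (4,3): turn R to S, flip to black, move to (5,3). |black|=8
Step 5: on BLACK (5,3): turn L to E, flip to white, move to (5,4). |black|=7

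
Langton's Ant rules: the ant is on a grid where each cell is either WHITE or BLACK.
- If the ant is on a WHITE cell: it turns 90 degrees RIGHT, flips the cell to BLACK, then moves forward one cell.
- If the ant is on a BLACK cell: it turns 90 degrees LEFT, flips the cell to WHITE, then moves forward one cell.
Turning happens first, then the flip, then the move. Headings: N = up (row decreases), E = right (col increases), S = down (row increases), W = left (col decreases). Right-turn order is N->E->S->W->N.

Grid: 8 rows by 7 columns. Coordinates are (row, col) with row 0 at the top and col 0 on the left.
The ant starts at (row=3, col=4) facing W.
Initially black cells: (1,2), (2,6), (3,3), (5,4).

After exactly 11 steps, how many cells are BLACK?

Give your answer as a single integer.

Answer: 11

Derivation:
Step 1: on WHITE (3,4): turn R to N, flip to black, move to (2,4). |black|=5
Step 2: on WHITE (2,4): turn R to E, flip to black, move to (2,5). |black|=6
Step 3: on WHITE (2,5): turn R to S, flip to black, move to (3,5). |black|=7
Step 4: on WHITE (3,5): turn R to W, flip to black, move to (3,4). |black|=8
Step 5: on BLACK (3,4): turn L to S, flip to white, move to (4,4). |black|=7
Step 6: on WHITE (4,4): turn R to W, flip to black, move to (4,3). |black|=8
Step 7: on WHITE (4,3): turn R to N, flip to black, move to (3,3). |black|=9
Step 8: on BLACK (3,3): turn L to W, flip to white, move to (3,2). |black|=8
Step 9: on WHITE (3,2): turn R to N, flip to black, move to (2,2). |black|=9
Step 10: on WHITE (2,2): turn R to E, flip to black, move to (2,3). |black|=10
Step 11: on WHITE (2,3): turn R to S, flip to black, move to (3,3). |black|=11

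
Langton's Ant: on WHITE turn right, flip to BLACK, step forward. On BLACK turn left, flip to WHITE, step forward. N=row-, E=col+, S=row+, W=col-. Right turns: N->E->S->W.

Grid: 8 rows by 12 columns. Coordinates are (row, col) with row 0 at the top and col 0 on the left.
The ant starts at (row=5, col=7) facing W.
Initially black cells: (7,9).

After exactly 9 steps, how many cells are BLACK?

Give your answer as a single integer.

Answer: 8

Derivation:
Step 1: on WHITE (5,7): turn R to N, flip to black, move to (4,7). |black|=2
Step 2: on WHITE (4,7): turn R to E, flip to black, move to (4,8). |black|=3
Step 3: on WHITE (4,8): turn R to S, flip to black, move to (5,8). |black|=4
Step 4: on WHITE (5,8): turn R to W, flip to black, move to (5,7). |black|=5
Step 5: on BLACK (5,7): turn L to S, flip to white, move to (6,7). |black|=4
Step 6: on WHITE (6,7): turn R to W, flip to black, move to (6,6). |black|=5
Step 7: on WHITE (6,6): turn R to N, flip to black, move to (5,6). |black|=6
Step 8: on WHITE (5,6): turn R to E, flip to black, move to (5,7). |black|=7
Step 9: on WHITE (5,7): turn R to S, flip to black, move to (6,7). |black|=8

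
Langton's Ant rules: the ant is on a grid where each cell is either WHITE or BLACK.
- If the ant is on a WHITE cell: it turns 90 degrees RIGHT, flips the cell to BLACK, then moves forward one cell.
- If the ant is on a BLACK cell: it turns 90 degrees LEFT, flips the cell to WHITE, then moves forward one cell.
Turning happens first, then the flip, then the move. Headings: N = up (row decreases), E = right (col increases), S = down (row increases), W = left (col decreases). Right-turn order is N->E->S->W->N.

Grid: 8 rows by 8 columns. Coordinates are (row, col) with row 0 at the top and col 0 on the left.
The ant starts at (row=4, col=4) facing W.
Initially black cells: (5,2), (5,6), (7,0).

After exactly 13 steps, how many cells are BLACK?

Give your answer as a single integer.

Step 1: on WHITE (4,4): turn R to N, flip to black, move to (3,4). |black|=4
Step 2: on WHITE (3,4): turn R to E, flip to black, move to (3,5). |black|=5
Step 3: on WHITE (3,5): turn R to S, flip to black, move to (4,5). |black|=6
Step 4: on WHITE (4,5): turn R to W, flip to black, move to (4,4). |black|=7
Step 5: on BLACK (4,4): turn L to S, flip to white, move to (5,4). |black|=6
Step 6: on WHITE (5,4): turn R to W, flip to black, move to (5,3). |black|=7
Step 7: on WHITE (5,3): turn R to N, flip to black, move to (4,3). |black|=8
Step 8: on WHITE (4,3): turn R to E, flip to black, move to (4,4). |black|=9
Step 9: on WHITE (4,4): turn R to S, flip to black, move to (5,4). |black|=10
Step 10: on BLACK (5,4): turn L to E, flip to white, move to (5,5). |black|=9
Step 11: on WHITE (5,5): turn R to S, flip to black, move to (6,5). |black|=10
Step 12: on WHITE (6,5): turn R to W, flip to black, move to (6,4). |black|=11
Step 13: on WHITE (6,4): turn R to N, flip to black, move to (5,4). |black|=12

Answer: 12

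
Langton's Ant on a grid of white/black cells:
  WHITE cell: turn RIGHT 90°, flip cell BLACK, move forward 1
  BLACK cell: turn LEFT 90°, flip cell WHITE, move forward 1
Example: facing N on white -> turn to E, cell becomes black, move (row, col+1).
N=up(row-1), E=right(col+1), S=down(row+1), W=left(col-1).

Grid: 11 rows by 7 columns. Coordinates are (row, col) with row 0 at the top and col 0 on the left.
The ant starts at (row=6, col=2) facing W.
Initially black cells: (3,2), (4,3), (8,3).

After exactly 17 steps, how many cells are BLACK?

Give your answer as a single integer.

Step 1: on WHITE (6,2): turn R to N, flip to black, move to (5,2). |black|=4
Step 2: on WHITE (5,2): turn R to E, flip to black, move to (5,3). |black|=5
Step 3: on WHITE (5,3): turn R to S, flip to black, move to (6,3). |black|=6
Step 4: on WHITE (6,3): turn R to W, flip to black, move to (6,2). |black|=7
Step 5: on BLACK (6,2): turn L to S, flip to white, move to (7,2). |black|=6
Step 6: on WHITE (7,2): turn R to W, flip to black, move to (7,1). |black|=7
Step 7: on WHITE (7,1): turn R to N, flip to black, move to (6,1). |black|=8
Step 8: on WHITE (6,1): turn R to E, flip to black, move to (6,2). |black|=9
Step 9: on WHITE (6,2): turn R to S, flip to black, move to (7,2). |black|=10
Step 10: on BLACK (7,2): turn L to E, flip to white, move to (7,3). |black|=9
Step 11: on WHITE (7,3): turn R to S, flip to black, move to (8,3). |black|=10
Step 12: on BLACK (8,3): turn L to E, flip to white, move to (8,4). |black|=9
Step 13: on WHITE (8,4): turn R to S, flip to black, move to (9,4). |black|=10
Step 14: on WHITE (9,4): turn R to W, flip to black, move to (9,3). |black|=11
Step 15: on WHITE (9,3): turn R to N, flip to black, move to (8,3). |black|=12
Step 16: on WHITE (8,3): turn R to E, flip to black, move to (8,4). |black|=13
Step 17: on BLACK (8,4): turn L to N, flip to white, move to (7,4). |black|=12

Answer: 12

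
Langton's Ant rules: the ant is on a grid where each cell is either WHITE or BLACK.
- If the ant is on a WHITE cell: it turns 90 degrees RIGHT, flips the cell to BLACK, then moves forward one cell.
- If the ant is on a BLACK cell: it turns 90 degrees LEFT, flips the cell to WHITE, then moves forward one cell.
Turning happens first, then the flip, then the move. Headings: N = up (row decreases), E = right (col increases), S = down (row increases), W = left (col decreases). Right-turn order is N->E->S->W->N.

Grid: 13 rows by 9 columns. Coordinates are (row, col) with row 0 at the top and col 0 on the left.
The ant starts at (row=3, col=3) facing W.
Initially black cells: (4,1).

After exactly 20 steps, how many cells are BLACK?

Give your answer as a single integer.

Step 1: on WHITE (3,3): turn R to N, flip to black, move to (2,3). |black|=2
Step 2: on WHITE (2,3): turn R to E, flip to black, move to (2,4). |black|=3
Step 3: on WHITE (2,4): turn R to S, flip to black, move to (3,4). |black|=4
Step 4: on WHITE (3,4): turn R to W, flip to black, move to (3,3). |black|=5
Step 5: on BLACK (3,3): turn L to S, flip to white, move to (4,3). |black|=4
Step 6: on WHITE (4,3): turn R to W, flip to black, move to (4,2). |black|=5
Step 7: on WHITE (4,2): turn R to N, flip to black, move to (3,2). |black|=6
Step 8: on WHITE (3,2): turn R to E, flip to black, move to (3,3). |black|=7
Step 9: on WHITE (3,3): turn R to S, flip to black, move to (4,3). |black|=8
Step 10: on BLACK (4,3): turn L to E, flip to white, move to (4,4). |black|=7
Step 11: on WHITE (4,4): turn R to S, flip to black, move to (5,4). |black|=8
Step 12: on WHITE (5,4): turn R to W, flip to black, move to (5,3). |black|=9
Step 13: on WHITE (5,3): turn R to N, flip to black, move to (4,3). |black|=10
Step 14: on WHITE (4,3): turn R to E, flip to black, move to (4,4). |black|=11
Step 15: on BLACK (4,4): turn L to N, flip to white, move to (3,4). |black|=10
Step 16: on BLACK (3,4): turn L to W, flip to white, move to (3,3). |black|=9
Step 17: on BLACK (3,3): turn L to S, flip to white, move to (4,3). |black|=8
Step 18: on BLACK (4,3): turn L to E, flip to white, move to (4,4). |black|=7
Step 19: on WHITE (4,4): turn R to S, flip to black, move to (5,4). |black|=8
Step 20: on BLACK (5,4): turn L to E, flip to white, move to (5,5). |black|=7

Answer: 7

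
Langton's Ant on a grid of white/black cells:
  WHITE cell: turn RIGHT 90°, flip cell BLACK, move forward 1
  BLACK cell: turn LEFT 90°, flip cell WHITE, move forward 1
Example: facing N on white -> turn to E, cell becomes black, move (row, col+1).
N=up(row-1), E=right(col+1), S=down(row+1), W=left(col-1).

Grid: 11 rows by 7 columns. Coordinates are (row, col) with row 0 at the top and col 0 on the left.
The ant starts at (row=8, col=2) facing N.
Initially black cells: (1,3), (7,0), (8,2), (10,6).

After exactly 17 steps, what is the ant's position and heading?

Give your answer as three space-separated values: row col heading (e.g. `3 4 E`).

Step 1: on BLACK (8,2): turn L to W, flip to white, move to (8,1). |black|=3
Step 2: on WHITE (8,1): turn R to N, flip to black, move to (7,1). |black|=4
Step 3: on WHITE (7,1): turn R to E, flip to black, move to (7,2). |black|=5
Step 4: on WHITE (7,2): turn R to S, flip to black, move to (8,2). |black|=6
Step 5: on WHITE (8,2): turn R to W, flip to black, move to (8,1). |black|=7
Step 6: on BLACK (8,1): turn L to S, flip to white, move to (9,1). |black|=6
Step 7: on WHITE (9,1): turn R to W, flip to black, move to (9,0). |black|=7
Step 8: on WHITE (9,0): turn R to N, flip to black, move to (8,0). |black|=8
Step 9: on WHITE (8,0): turn R to E, flip to black, move to (8,1). |black|=9
Step 10: on WHITE (8,1): turn R to S, flip to black, move to (9,1). |black|=10
Step 11: on BLACK (9,1): turn L to E, flip to white, move to (9,2). |black|=9
Step 12: on WHITE (9,2): turn R to S, flip to black, move to (10,2). |black|=10
Step 13: on WHITE (10,2): turn R to W, flip to black, move to (10,1). |black|=11
Step 14: on WHITE (10,1): turn R to N, flip to black, move to (9,1). |black|=12
Step 15: on WHITE (9,1): turn R to E, flip to black, move to (9,2). |black|=13
Step 16: on BLACK (9,2): turn L to N, flip to white, move to (8,2). |black|=12
Step 17: on BLACK (8,2): turn L to W, flip to white, move to (8,1). |black|=11

Answer: 8 1 W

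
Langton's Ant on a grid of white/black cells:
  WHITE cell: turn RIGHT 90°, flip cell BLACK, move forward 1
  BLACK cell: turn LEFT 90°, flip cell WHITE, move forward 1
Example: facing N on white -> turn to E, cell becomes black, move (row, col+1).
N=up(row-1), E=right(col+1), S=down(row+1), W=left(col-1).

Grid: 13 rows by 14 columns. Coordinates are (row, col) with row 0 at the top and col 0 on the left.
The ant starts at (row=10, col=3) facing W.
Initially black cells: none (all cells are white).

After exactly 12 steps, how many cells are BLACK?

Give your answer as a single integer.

Step 1: on WHITE (10,3): turn R to N, flip to black, move to (9,3). |black|=1
Step 2: on WHITE (9,3): turn R to E, flip to black, move to (9,4). |black|=2
Step 3: on WHITE (9,4): turn R to S, flip to black, move to (10,4). |black|=3
Step 4: on WHITE (10,4): turn R to W, flip to black, move to (10,3). |black|=4
Step 5: on BLACK (10,3): turn L to S, flip to white, move to (11,3). |black|=3
Step 6: on WHITE (11,3): turn R to W, flip to black, move to (11,2). |black|=4
Step 7: on WHITE (11,2): turn R to N, flip to black, move to (10,2). |black|=5
Step 8: on WHITE (10,2): turn R to E, flip to black, move to (10,3). |black|=6
Step 9: on WHITE (10,3): turn R to S, flip to black, move to (11,3). |black|=7
Step 10: on BLACK (11,3): turn L to E, flip to white, move to (11,4). |black|=6
Step 11: on WHITE (11,4): turn R to S, flip to black, move to (12,4). |black|=7
Step 12: on WHITE (12,4): turn R to W, flip to black, move to (12,3). |black|=8

Answer: 8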